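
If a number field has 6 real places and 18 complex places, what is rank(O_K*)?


By Dirichlet's unit theorem:
rank = r1 + r2 - 1
= 6 + 18 - 1
= 23

23


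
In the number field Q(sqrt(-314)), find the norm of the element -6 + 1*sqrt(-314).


N(a + b*sqrt(d)) = a^2 - d*b^2
= (-6)^2 - (-314)*(1)^2
= 36 + 314
= 350

350


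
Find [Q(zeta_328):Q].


The degree equals Euler's totient phi(328).
328 = 2^3 * 41
phi(328) = 160

160


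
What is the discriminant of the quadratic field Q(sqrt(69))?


For K = Q(sqrt(d)) with d squarefree: disc(K) = d if d = 1 mod 4, and disc(K) = 4d if d = 2 or 3 mod 4.
Here d = 69, and d mod 4 = 1.
d = 1 mod 4 (O_K = Z[(1+sqrt(d))/2]), so disc(K) = d = 69

69


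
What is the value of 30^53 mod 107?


p = 107 is prime and the exponent is (p-1)/2 = 53, so by Euler's criterion 30^53 = (30/107) = +1 or -1 mod 107.
Compute by square-and-multiply:
  53 = 32 + 16 + 4 + 1 (binary 110101)
  Repeated squaring mod 107: 30^1 = 30, 30^2 = 44, 30^4 = 10, 30^8 = 100, 30^16 = 49, 30^32 = 47
  30^53 = 30^32 * 30^16 * 30^4 * 30^1 = 47 * 49 * 10 * 30 mod 107
    47 * 49 = 2303 = 56 mod 107
    56 * 10 = 560 = 25 mod 107
    25 * 30 = 750 = 1 mod 107
  30^53 = 1 mod 107
Result 1: 30 is a quadratic residue mod 107.
30^53 mod 107 = 1

1


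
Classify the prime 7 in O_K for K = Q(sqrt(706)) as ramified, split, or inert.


K = Q(sqrt(706)). Since d mod 4 = 2, disc(K) = 2824.
Check p | disc: 2824 mod 7 = 3.
p does not divide disc. Compute Legendre symbol (d/p):
6^((7-1)/2) mod 7 = -1
(d/p) = -1, so p is inert: (p) stays prime with e=1, f=2, g=1.
Therefore p is inert.

inert


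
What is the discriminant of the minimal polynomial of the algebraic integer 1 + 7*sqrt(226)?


The element 1 + 7*sqrt(226) has minimal polynomial:
x^2 - 2*x - 11073
Discriminant = (-2)^2 - 4*(-11073)
= 4 + 44292
= 44296

44296


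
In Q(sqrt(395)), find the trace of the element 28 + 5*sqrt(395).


Tr(a + b*sqrt(d)) = (a + b*sqrt(d)) + (a - b*sqrt(d)) = 2a
= 2 * (28)
= 56

56


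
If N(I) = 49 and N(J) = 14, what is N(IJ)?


N(IJ) = N(I) * N(J)
= 49 * 14
= 686

686


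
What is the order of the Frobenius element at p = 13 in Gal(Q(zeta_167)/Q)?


The Frobenius at p in Gal(Q(zeta_n)/Q) = (Z/nZ)* is the class of p, so its order is ord_167(13), the smallest k >= 1 with 13^k = 1 mod 167.
n = 167 = 167, phi(167) = 166; the order divides phi(n).
Divisors of 166: 1, 2, 83, 166
Repeated squaring mod 167: 13^1 = 13, 13^2 = 2, 13^4 = 4, 13^8 = 16, 13^16 = 89, 13^32 = 72, 13^64 = 7, 13^128 = 49
Test divisors in increasing order:
  k=1: 13^1 = 13 mod 167
  k=2: 13^2 = 2 mod 167
  k=83: 13^83 = 7 * 89 * 2 * 13 = 166 mod 167
  k=166: 13^166 = 49 * 72 * 4 * 2 = 1 mod 167  <- first divisor giving 1
Order = 166

166


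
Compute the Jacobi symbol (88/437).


Compute (88/437) via quadratic reciprocity:
  pull out 2: (2/437) = -1  (since 437 mod 8 = 5)
  pull out 2: (2/437) = -1  (since 437 mod 8 = 5)
  pull out 2: (2/437) = -1  (since 437 mod 8 = 5)
  reciprocity: (11/437) -> +(437/11)
  reduce: (8/11)
  pull out 2: (2/11) = -1  (since 11 mod 8 = 3)
  pull out 2: (2/11) = -1  (since 11 mod 8 = 3)
  pull out 2: (2/11) = -1  (since 11 mod 8 = 3)
  (1/11) = 1
Product of signs = 1

1


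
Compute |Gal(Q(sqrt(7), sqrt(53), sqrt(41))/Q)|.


The 3 square roots of distinct primes are multiplicatively independent over Q,
so [K:Q] = 2^3 and Gal(K/Q) is isomorphic to (Z/2Z)^3.
|Gal| = 2^3 = 8

8


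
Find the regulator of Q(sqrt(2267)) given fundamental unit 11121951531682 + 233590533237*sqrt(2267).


epsilon = 11121951531682 + 233590533237*sqrt(2267)
= 2.2244e+13
R = ln(2.2244e+13)
= 30.7331

30.7331


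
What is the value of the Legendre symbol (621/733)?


p = 733 is prime, so compute (621/733) with the reciprocity algorithm (Jacobi-symbol steps: pull out 2s via (2/n), flip via reciprocity, reduce):
  reciprocity: (621/733) -> +(733/621)
  reduce: (112/621)
  pull out 2: (2/621) = -1  (since 621 mod 8 = 5)
  pull out 2: (2/621) = -1  (since 621 mod 8 = 5)
  pull out 2: (2/621) = -1  (since 621 mod 8 = 5)
  pull out 2: (2/621) = -1  (since 621 mod 8 = 5)
  reciprocity: (7/621) -> +(621/7)
  reduce: (5/7)
  reciprocity: (5/7) -> +(7/5)
  reduce: (2/5)
  pull out 2: (2/5) = -1  (since 5 mod 8 = 5)
  (1/5) = 1
Product of signs = -1
(621/733) = -1

-1


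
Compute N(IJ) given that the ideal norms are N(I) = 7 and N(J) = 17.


N(IJ) = N(I) * N(J)
= 7 * 17
= 119

119


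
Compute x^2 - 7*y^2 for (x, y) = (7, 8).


x^2 - d*y^2
= 7^2 - 7*8^2
= 49 - 448
= -399

-399


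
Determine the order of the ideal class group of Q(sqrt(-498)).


K = Q(sqrt(-498)). d mod 4 = 2, so D = disc(K) = 4d = -1992
h(K) equals the number of primitive reduced positive-definite forms (a, b, c) = a*x^2 + b*x*y + c*y^2 with b^2 - 4ac = D,
where reduced means |b| <= a <= c, with b >= 0 whenever |b| = a or a = c, and primitive means gcd(a, b, c) = 1.
Reduced forces 3a^2 <= |D| = 1992, so 1 <= a <= 25; b must have the parity of D, and c = (b^2 - D)/(4a) must be an integer >= a.
Enumerate a = 1..25, b in [-a, a]:
  a=1: (1, 0, 498)  [1]
  a=2: (2, 0, 249)  [1]
  a=3: (3, 0, 166)  [1]
  a=4..5: none
  a=6: (6, 0, 83)  [1]
  a=7..12: none
  a=13: (13, -6, 39), (13, 6, 39)  [2]
  a=14..22: none
  a=23: (23, -20, 26), (23, 20, 26)  [2]
  a=24..25: none
Total reduced forms: 1 + 1 + 1 + 1 + 2 + 2 = 8
h = 8

8


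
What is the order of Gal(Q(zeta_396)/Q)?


|Gal(Q(zeta_396)/Q)| = phi(396)
= 120

120


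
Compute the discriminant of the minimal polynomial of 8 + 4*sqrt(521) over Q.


The element 8 + 4*sqrt(521) has minimal polynomial:
x^2 - 16*x - 8272
Discriminant = (-16)^2 - 4*(-8272)
= 256 + 33088
= 33344

33344


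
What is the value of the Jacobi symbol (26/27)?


Compute (26/27) via quadratic reciprocity:
  pull out 2: (2/27) = -1  (since 27 mod 8 = 3)
  reciprocity: (13/27) -> +(27/13)
  reduce: (1/13)
  (1/13) = 1
Product of signs = -1

-1


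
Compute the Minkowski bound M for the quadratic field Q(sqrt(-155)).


d = -155, d mod 4 = 1, so disc(K) = d = -155; |disc(K)| = 155
Imaginary quadratic field, so n = 2, s = r2 = 1, r1 = 0
M = (n!/n^n) * (4/pi)^s * sqrt(|disc(K)|) = (2!/2^2) * (4/pi)^1 * sqrt(155)
= 0.5 * 1.273240 * 12.449900
= 7.9259

7.9259


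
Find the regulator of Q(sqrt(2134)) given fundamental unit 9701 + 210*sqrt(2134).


epsilon = 9701 + 210*sqrt(2134)
= 19401.9999
R = ln(19401.9999)
= 9.8731

9.8731


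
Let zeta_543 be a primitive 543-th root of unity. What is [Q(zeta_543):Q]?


The degree equals Euler's totient phi(543).
543 = 3 * 181
phi(543) = 360

360


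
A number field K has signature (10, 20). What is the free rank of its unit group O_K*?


By Dirichlet's unit theorem:
rank = r1 + r2 - 1
= 10 + 20 - 1
= 29

29


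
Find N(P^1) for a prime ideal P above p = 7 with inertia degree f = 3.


N(P^a) = p^(a*f)
= 7^(1*3)
= 7^3
= 343

343


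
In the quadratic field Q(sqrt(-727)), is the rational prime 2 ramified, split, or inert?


K = Q(sqrt(-727)). Since d mod 4 = 1, disc(K) = -727.
Check p | disc: -727 mod 2 = 1.
p=2 does not divide disc (d is 1 mod 4). 2 splits iff d = 1 mod 8.
d mod 8 = 1, so (d/2) = 1.
(d/p) = 1, so p splits: (p) = P*P' with e=1, f=1, g=2.
Therefore p is split.

split


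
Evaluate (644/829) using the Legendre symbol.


p = 829 is prime, so compute (644/829) with the reciprocity algorithm (Jacobi-symbol steps: pull out 2s via (2/n), flip via reciprocity, reduce):
  pull out 2: (2/829) = -1  (since 829 mod 8 = 5)
  pull out 2: (2/829) = -1  (since 829 mod 8 = 5)
  reciprocity: (161/829) -> +(829/161)
  reduce: (24/161)
  pull out 2: (2/161) = +1  (since 161 mod 8 = 1)
  pull out 2: (2/161) = +1  (since 161 mod 8 = 1)
  pull out 2: (2/161) = +1  (since 161 mod 8 = 1)
  reciprocity: (3/161) -> +(161/3)
  reduce: (2/3)
  pull out 2: (2/3) = -1  (since 3 mod 8 = 3)
  (1/3) = 1
Product of signs = -1
(644/829) = -1

-1


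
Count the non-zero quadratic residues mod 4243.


For prime p, the number of non-zero quadratic residues is (p-1)/2.
= (4243-1)/2
= 2121

2121


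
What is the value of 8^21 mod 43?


p = 43 is prime and the exponent is (p-1)/2 = 21, so by Euler's criterion 8^21 = (8/43) = +1 or -1 mod 43.
Compute by square-and-multiply:
  21 = 16 + 4 + 1 (binary 10101)
  Repeated squaring mod 43: 8^1 = 8, 8^2 = 21, 8^4 = 11, 8^8 = 35, 8^16 = 21
  8^21 = 8^16 * 8^4 * 8^1 = 21 * 11 * 8 mod 43
    21 * 11 = 231 = 16 mod 43
    16 * 8 = 128 = 42 mod 43
  8^21 = 42 mod 43
Result 42 = p - 1 = -1 mod 43: 8 is a quadratic non-residue mod 43. As a residue in [0, p-1] the value is 42.
8^21 mod 43 = 42

42


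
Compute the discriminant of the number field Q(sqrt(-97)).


For K = Q(sqrt(d)) with d squarefree: disc(K) = d if d = 1 mod 4, and disc(K) = 4d if d = 2 or 3 mod 4.
Here d = -97, and d mod 4 = 3.
d = 3 mod 4, not 1 (O_K = Z[sqrt(d)]), so disc(K) = 4d = 4 * (-97) = -388

-388


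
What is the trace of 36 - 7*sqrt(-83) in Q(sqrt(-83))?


Tr(a + b*sqrt(d)) = (a + b*sqrt(d)) + (a - b*sqrt(d)) = 2a
= 2 * (36)
= 72

72


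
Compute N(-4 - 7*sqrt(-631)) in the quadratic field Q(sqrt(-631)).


N(a + b*sqrt(d)) = a^2 - d*b^2
= (-4)^2 - (-631)*(-7)^2
= 16 + 30919
= 30935

30935


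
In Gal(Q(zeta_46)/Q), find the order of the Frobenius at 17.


The Frobenius at p in Gal(Q(zeta_n)/Q) = (Z/nZ)* is the class of p, so its order is ord_46(17), the smallest k >= 1 with 17^k = 1 mod 46.
n = 46 = 2 * 23, phi(46) = 22; the order divides phi(n).
Divisors of 22: 1, 2, 11, 22
Repeated squaring mod 46: 17^1 = 17, 17^2 = 13, 17^4 = 31, 17^8 = 41, 17^16 = 25
Test divisors in increasing order:
  k=1: 17^1 = 17 mod 46
  k=2: 17^2 = 13 mod 46
  k=11: 17^11 = 41 * 13 * 17 = 45 mod 46
  k=22: 17^22 = 25 * 31 * 13 = 1 mod 46  <- first divisor giving 1
Order = 22

22


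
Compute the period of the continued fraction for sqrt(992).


Run the CF algorithm for sqrt(992).
a_0 = floor(sqrt(992)) = 31; set m_0=0, q_0=1.
Recurrence: m' = q*a - m,  q' = (d - m'^2)/q,  a' = floor((a_0 + m')/q').
  step 1: m=31, q=31, a=2
  step 2: m=31, q=1, a=62
a_2 = 2*a_0 = 62, so the period closes here.
sqrt(992) = [31; 2, 62]
Period length = 2

2


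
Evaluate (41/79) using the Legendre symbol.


p = 79 is prime, so compute (41/79) with the reciprocity algorithm (Jacobi-symbol steps: pull out 2s via (2/n), flip via reciprocity, reduce):
  reciprocity: (41/79) -> +(79/41)
  reduce: (38/41)
  pull out 2: (2/41) = +1  (since 41 mod 8 = 1)
  reciprocity: (19/41) -> +(41/19)
  reduce: (3/19)
  reciprocity: (3/19) -> -(19/3)
  reduce: (1/3)
  (1/3) = 1
Product of signs = -1
(41/79) = -1

-1


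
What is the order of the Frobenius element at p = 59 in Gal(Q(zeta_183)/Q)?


The Frobenius at p in Gal(Q(zeta_n)/Q) = (Z/nZ)* is the class of p, so its order is ord_183(59), the smallest k >= 1 with 59^k = 1 mod 183.
n = 183 = 3 * 61, phi(183) = 120; the order divides phi(n).
Divisors of 120: 1, 2, 3, 4, 5, 6, 8, 10, 12, 15, 20, 24, 30, 40, 60, 120
Repeated squaring mod 183: 59^1 = 59, 59^2 = 4, 59^4 = 16, 59^8 = 73, 59^16 = 22, 59^32 = 118, 59^64 = 16
Test divisors in increasing order:
  k=1: 59^1 = 59 mod 183
  k=2: 59^2 = 4 mod 183
  k=3: 59^3 = 4 * 59 = 53 mod 183
  k=4: 59^4 = 16 mod 183
  k=5: 59^5 = 16 * 59 = 29 mod 183
  k=6: 59^6 = 16 * 4 = 64 mod 183
  k=8: 59^8 = 73 mod 183
  k=10: 59^10 = 73 * 4 = 109 mod 183
  k=12: 59^12 = 73 * 16 = 70 mod 183
  k=15: 59^15 = 73 * 16 * 4 * 59 = 50 mod 183
  k=20: 59^20 = 22 * 16 = 169 mod 183
  k=24: 59^24 = 22 * 73 = 142 mod 183
  k=30: 59^30 = 22 * 73 * 16 * 4 = 121 mod 183
  k=40: 59^40 = 118 * 73 = 13 mod 183
  k=60: 59^60 = 118 * 22 * 73 * 16 = 1 mod 183  <- first divisor giving 1
Order = 60

60


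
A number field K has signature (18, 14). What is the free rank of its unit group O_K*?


By Dirichlet's unit theorem:
rank = r1 + r2 - 1
= 18 + 14 - 1
= 31

31


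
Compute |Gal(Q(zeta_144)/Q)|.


|Gal(Q(zeta_144)/Q)| = phi(144)
= 48

48


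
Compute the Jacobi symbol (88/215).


Compute (88/215) via quadratic reciprocity:
  pull out 2: (2/215) = +1  (since 215 mod 8 = 7)
  pull out 2: (2/215) = +1  (since 215 mod 8 = 7)
  pull out 2: (2/215) = +1  (since 215 mod 8 = 7)
  reciprocity: (11/215) -> -(215/11)
  reduce: (6/11)
  pull out 2: (2/11) = -1  (since 11 mod 8 = 3)
  reciprocity: (3/11) -> -(11/3)
  reduce: (2/3)
  pull out 2: (2/3) = -1  (since 3 mod 8 = 3)
  (1/3) = 1
Product of signs = 1

1


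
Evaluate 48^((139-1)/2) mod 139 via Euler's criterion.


p = 139 is prime and the exponent is (p-1)/2 = 69, so by Euler's criterion 48^69 = (48/139) = +1 or -1 mod 139.
Compute by square-and-multiply:
  69 = 64 + 4 + 1 (binary 1000101)
  Repeated squaring mod 139: 48^1 = 48, 48^2 = 80, 48^4 = 6, 48^8 = 36, 48^16 = 45, 48^32 = 79, 48^64 = 125
  48^69 = 48^64 * 48^4 * 48^1 = 125 * 6 * 48 mod 139
    125 * 6 = 750 = 55 mod 139
    55 * 48 = 2640 = 138 mod 139
  48^69 = 138 mod 139
Result 138 = p - 1 = -1 mod 139: 48 is a quadratic non-residue mod 139. As a residue in [0, p-1] the value is 138.
48^69 mod 139 = 138

138


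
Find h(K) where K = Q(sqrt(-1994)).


K = Q(sqrt(-1994)). d mod 4 = 2, so D = disc(K) = 4d = -7976
h(K) equals the number of primitive reduced positive-definite forms (a, b, c) = a*x^2 + b*x*y + c*y^2 with b^2 - 4ac = D,
where reduced means |b| <= a <= c, with b >= 0 whenever |b| = a or a = c, and primitive means gcd(a, b, c) = 1.
Reduced forces 3a^2 <= |D| = 7976, so 1 <= a <= 51; b must have the parity of D, and c = (b^2 - D)/(4a) must be an integer >= a.
Enumerate a = 1..51, b in [-a, a]:
  a=1: (1, 0, 1994)  [1]
  a=2: (2, 0, 997)  [1]
  a=3: (3, -2, 665), (3, 2, 665)  [2]
  a=4: none
  a=5: (5, -2, 399), (5, 2, 399)  [2]
  a=6: (6, -4, 333), (6, 4, 333)  [2]
  a=7: (7, -2, 285), (7, 2, 285)  [2]
  a=8: none
  a=9: (9, -4, 222), (9, 4, 222)  [2]
  a=10: (10, -8, 201), (10, 8, 201)  [2]
  a=11..13: none
  a=14: (14, -12, 145), (14, 12, 145)  [2]
  a=15: (15, -8, 134), (15, -2, 133), (15, 2, 133), (15, 8, 134)  [4]
  a=16..17: none
  a=18: (18, -4, 111), (18, 4, 111)  [2]
  a=19: (19, -2, 105), (19, 2, 105)  [2]
  a=20: none
  a=21: (21, -16, 98), (21, -2, 95), (21, 2, 95), (21, 16, 98)  [4]
  a=22..24: none
  a=25: (25, -18, 83), (25, 18, 83)  [2]
  a=26: none
  a=27: (27, -4, 74), (27, 4, 74)  [2]
  a=28: none
  a=29: (29, -12, 70), (29, 12, 70)  [2]
  a=30: (30, -28, 73), (30, -8, 67), (30, 8, 67), (30, 28, 73)  [4]
  a=31..34: none
  a=35: (35, -12, 58), (35, -2, 57), (35, 2, 57), (35, 12, 58)  [4]
  a=36: none
  a=37: (37, -4, 54), (37, 4, 54)  [2]
  a=38: (38, -36, 61), (38, 36, 61)  [2]
  a=39..41: none
  a=42: (42, -40, 57), (42, -16, 49), (42, 16, 49), (42, 40, 57)  [4]
  a=43..44: none
  a=45: (45, -32, 50), (45, -22, 47), (45, 22, 47), (45, 32, 50)  [4]
  a=46..51: none
Total reduced forms: 1 + 1 + 2 + 2 + 2 + 2 + 2 + 2 + 2 + 4 + 2 + 2 + 4 + 2 + 2 + 2 + 4 + 4 + 2 + 2 + 4 + 4 = 54
h = 54

54


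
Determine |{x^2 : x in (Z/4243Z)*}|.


For prime p, the number of non-zero quadratic residues is (p-1)/2.
= (4243-1)/2
= 2121

2121


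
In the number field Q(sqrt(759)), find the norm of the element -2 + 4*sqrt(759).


N(a + b*sqrt(d)) = a^2 - d*b^2
= (-2)^2 - (759)*(4)^2
= 4 - 12144
= -12140

-12140


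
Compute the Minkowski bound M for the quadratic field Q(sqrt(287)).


d = 287, d mod 4 = 3, so disc(K) = 4d = 1148; |disc(K)| = 1148
Real quadratic field, so n = 2, s = r2 = 0, r1 = 2
M = (n!/n^n) * (4/pi)^s * sqrt(|disc(K)|) = (2!/2^2) * (4/pi)^0 * sqrt(1148)
= 0.5 * 1.000000 * 33.882149
= 16.9411

16.9411


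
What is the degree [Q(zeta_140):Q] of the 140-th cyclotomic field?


The degree equals Euler's totient phi(140).
140 = 2^2 * 5 * 7
phi(140) = 48

48


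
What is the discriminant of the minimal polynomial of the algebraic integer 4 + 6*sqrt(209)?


The element 4 + 6*sqrt(209) has minimal polynomial:
x^2 - 8*x - 7508
Discriminant = (-8)^2 - 4*(-7508)
= 64 + 30032
= 30096

30096


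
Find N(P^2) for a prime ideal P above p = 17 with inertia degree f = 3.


N(P^a) = p^(a*f)
= 17^(2*3)
= 17^6
= 24137569

24137569


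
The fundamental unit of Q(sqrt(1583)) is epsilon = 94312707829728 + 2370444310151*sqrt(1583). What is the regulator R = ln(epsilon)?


epsilon = 94312707829728 + 2370444310151*sqrt(1583)
= 1.8863e+14
R = ln(1.8863e+14)
= 32.8708

32.8708


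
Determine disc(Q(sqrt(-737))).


For K = Q(sqrt(d)) with d squarefree: disc(K) = d if d = 1 mod 4, and disc(K) = 4d if d = 2 or 3 mod 4.
Here d = -737, and d mod 4 = 3.
d = 3 mod 4, not 1 (O_K = Z[sqrt(d)]), so disc(K) = 4d = 4 * (-737) = -2948

-2948


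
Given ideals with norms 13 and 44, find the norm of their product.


N(IJ) = N(I) * N(J)
= 13 * 44
= 572

572


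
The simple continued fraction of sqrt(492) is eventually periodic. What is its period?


Run the CF algorithm for sqrt(492).
a_0 = floor(sqrt(492)) = 22; set m_0=0, q_0=1.
Recurrence: m' = q*a - m,  q' = (d - m'^2)/q,  a' = floor((a_0 + m')/q').
  step 1: m=22, q=8, a=5
  step 2: m=18, q=21, a=1
  step 3: m=3, q=23, a=1
  step 4: m=20, q=4, a=10
  step 5: m=20, q=23, a=1
  step 6: m=3, q=21, a=1
  step 7: m=18, q=8, a=5
  step 8: m=22, q=1, a=44
a_8 = 2*a_0 = 44, so the period closes here.
sqrt(492) = [22; 5, 1, 1, 10, 1, 1, 5, 44]
Period length = 8

8


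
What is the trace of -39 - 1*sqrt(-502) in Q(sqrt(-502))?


Tr(a + b*sqrt(d)) = (a + b*sqrt(d)) + (a - b*sqrt(d)) = 2a
= 2 * (-39)
= -78

-78


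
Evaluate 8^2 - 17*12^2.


x^2 - d*y^2
= 8^2 - 17*12^2
= 64 - 2448
= -2384

-2384


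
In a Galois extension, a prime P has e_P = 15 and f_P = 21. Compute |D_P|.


|D_P| = e * f
= 15 * 21
= 315

315


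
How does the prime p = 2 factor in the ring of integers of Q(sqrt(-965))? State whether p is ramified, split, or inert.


K = Q(sqrt(-965)). Since d mod 4 = 3, disc(K) = -3860.
Check p | disc: -3860 mod 2 = 0.
p divides disc, so p ramifies: (p) = P^2 with e=2, f=1, g=1.
Therefore p is ramified.

ramified


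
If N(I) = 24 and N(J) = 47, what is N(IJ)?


N(IJ) = N(I) * N(J)
= 24 * 47
= 1128

1128


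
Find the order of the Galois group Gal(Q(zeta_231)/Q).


|Gal(Q(zeta_231)/Q)| = phi(231)
= 120

120


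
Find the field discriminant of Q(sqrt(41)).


For K = Q(sqrt(d)) with d squarefree: disc(K) = d if d = 1 mod 4, and disc(K) = 4d if d = 2 or 3 mod 4.
Here d = 41, and d mod 4 = 1.
d = 1 mod 4 (O_K = Z[(1+sqrt(d))/2]), so disc(K) = d = 41

41


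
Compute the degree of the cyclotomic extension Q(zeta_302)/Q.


The degree equals Euler's totient phi(302).
302 = 2 * 151
phi(302) = 150

150


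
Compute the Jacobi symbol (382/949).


Compute (382/949) via quadratic reciprocity:
  pull out 2: (2/949) = -1  (since 949 mod 8 = 5)
  reciprocity: (191/949) -> +(949/191)
  reduce: (185/191)
  reciprocity: (185/191) -> +(191/185)
  reduce: (6/185)
  pull out 2: (2/185) = +1  (since 185 mod 8 = 1)
  reciprocity: (3/185) -> +(185/3)
  reduce: (2/3)
  pull out 2: (2/3) = -1  (since 3 mod 8 = 3)
  (1/3) = 1
Product of signs = 1

1


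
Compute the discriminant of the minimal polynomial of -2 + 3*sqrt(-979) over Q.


The element -2 + 3*sqrt(-979) has minimal polynomial:
x^2 + 4*x + 8815
Discriminant = (4)^2 - 4*(8815)
= 16 - 35260
= -35244

-35244


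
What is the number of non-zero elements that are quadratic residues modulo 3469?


For prime p, the number of non-zero quadratic residues is (p-1)/2.
= (3469-1)/2
= 1734

1734


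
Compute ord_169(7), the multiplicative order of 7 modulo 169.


We want ord_169(7), the smallest k >= 1 with 7^k = 1 mod 169.
n = 169 = 13^2, phi(169) = 156; the order divides phi(n).
Divisors of 156: 1, 2, 3, 4, 6, 12, 13, 26, 39, 52, 78, 156
Repeated squaring mod 169: 7^1 = 7, 7^2 = 49, 7^4 = 35, 7^8 = 42, 7^16 = 74, 7^32 = 68, 7^64 = 61, 7^128 = 3
Test divisors in increasing order:
  k=1: 7^1 = 7 mod 169
  k=2: 7^2 = 49 mod 169
  k=3: 7^3 = 49 * 7 = 5 mod 169
  k=4: 7^4 = 35 mod 169
  k=6: 7^6 = 35 * 49 = 25 mod 169
  k=12: 7^12 = 42 * 35 = 118 mod 169
  k=13: 7^13 = 42 * 35 * 7 = 150 mod 169
  k=26: 7^26 = 74 * 42 * 49 = 23 mod 169
  k=39: 7^39 = 68 * 35 * 49 * 7 = 70 mod 169
  k=52: 7^52 = 68 * 74 * 35 = 22 mod 169
  k=78: 7^78 = 61 * 42 * 35 * 49 = 168 mod 169
  k=156: 7^156 = 3 * 74 * 42 * 35 = 1 mod 169  <- first divisor giving 1
Order = 156

156


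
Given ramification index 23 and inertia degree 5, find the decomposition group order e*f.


|D_P| = e * f
= 23 * 5
= 115

115


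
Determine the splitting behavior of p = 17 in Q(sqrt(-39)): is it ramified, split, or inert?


K = Q(sqrt(-39)). Since d mod 4 = 1, disc(K) = -39.
Check p | disc: -39 mod 17 = 12.
p does not divide disc. Compute Legendre symbol (d/p):
12^((17-1)/2) mod 17 = -1
(d/p) = -1, so p is inert: (p) stays prime with e=1, f=2, g=1.
Therefore p is inert.

inert


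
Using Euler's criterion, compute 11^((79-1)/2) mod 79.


p = 79 is prime and the exponent is (p-1)/2 = 39, so by Euler's criterion 11^39 = (11/79) = +1 or -1 mod 79.
Compute by square-and-multiply:
  39 = 32 + 4 + 2 + 1 (binary 100111)
  Repeated squaring mod 79: 11^1 = 11, 11^2 = 42, 11^4 = 26, 11^8 = 44, 11^16 = 40, 11^32 = 20
  11^39 = 11^32 * 11^4 * 11^2 * 11^1 = 20 * 26 * 42 * 11 mod 79
    20 * 26 = 520 = 46 mod 79
    46 * 42 = 1932 = 36 mod 79
    36 * 11 = 396 = 1 mod 79
  11^39 = 1 mod 79
Result 1: 11 is a quadratic residue mod 79.
11^39 mod 79 = 1

1


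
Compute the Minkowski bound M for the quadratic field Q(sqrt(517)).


d = 517, d mod 4 = 1, so disc(K) = d = 517; |disc(K)| = 517
Real quadratic field, so n = 2, s = r2 = 0, r1 = 2
M = (n!/n^n) * (4/pi)^s * sqrt(|disc(K)|) = (2!/2^2) * (4/pi)^0 * sqrt(517)
= 0.5 * 1.000000 * 22.737634
= 11.3688

11.3688


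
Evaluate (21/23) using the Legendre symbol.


p = 23 is prime, so compute (21/23) with the reciprocity algorithm (Jacobi-symbol steps: pull out 2s via (2/n), flip via reciprocity, reduce):
  reciprocity: (21/23) -> +(23/21)
  reduce: (2/21)
  pull out 2: (2/21) = -1  (since 21 mod 8 = 5)
  (1/21) = 1
Product of signs = -1
(21/23) = -1

-1


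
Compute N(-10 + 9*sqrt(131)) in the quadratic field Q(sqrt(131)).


N(a + b*sqrt(d)) = a^2 - d*b^2
= (-10)^2 - (131)*(9)^2
= 100 - 10611
= -10511

-10511


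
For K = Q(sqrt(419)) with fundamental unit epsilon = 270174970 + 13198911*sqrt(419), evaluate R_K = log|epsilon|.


epsilon = 270174970 + 13198911*sqrt(419)
= 5.4035e+08
R = ln(5.4035e+08)
= 20.1077

20.1077


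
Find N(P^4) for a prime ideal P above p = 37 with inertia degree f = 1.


N(P^a) = p^(a*f)
= 37^(4*1)
= 37^4
= 1874161

1874161


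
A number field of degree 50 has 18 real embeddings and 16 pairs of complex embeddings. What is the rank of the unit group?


By Dirichlet's unit theorem:
rank = r1 + r2 - 1
= 18 + 16 - 1
= 33

33


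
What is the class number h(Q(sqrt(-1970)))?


K = Q(sqrt(-1970)). d mod 4 = 2, so D = disc(K) = 4d = -7880
h(K) equals the number of primitive reduced positive-definite forms (a, b, c) = a*x^2 + b*x*y + c*y^2 with b^2 - 4ac = D,
where reduced means |b| <= a <= c, with b >= 0 whenever |b| = a or a = c, and primitive means gcd(a, b, c) = 1.
Reduced forces 3a^2 <= |D| = 7880, so 1 <= a <= 51; b must have the parity of D, and c = (b^2 - D)/(4a) must be an integer >= a.
Enumerate a = 1..51, b in [-a, a]:
  a=1: (1, 0, 1970)  [1]
  a=2: (2, 0, 985)  [1]
  a=3: (3, -2, 657), (3, 2, 657)  [2]
  a=4: none
  a=5: (5, 0, 394)  [1]
  a=6: (6, -4, 329), (6, 4, 329)  [2]
  a=7: (7, -4, 282), (7, 4, 282)  [2]
  a=8: none
  a=9: (9, -2, 219), (9, 2, 219)  [2]
  a=10: (10, 0, 197)  [1]
  a=11..13: none
  a=14: (14, -4, 141), (14, 4, 141)  [2]
  a=15: (15, -10, 133), (15, 10, 133)  [2]
  a=16: none
  a=17: (17, -12, 118), (17, 12, 118)  [2]
  a=18: (18, -16, 113), (18, 16, 113)  [2]
  a=19: (19, -10, 105), (19, 10, 105)  [2]
  a=20: none
  a=21: (21, -10, 95), (21, -4, 94), (21, 4, 94), (21, 10, 95)  [4]
  a=22: none
  a=23: (23, -20, 90), (23, 20, 90)  [2]
  a=24..26: none
  a=27: (27, -2, 73), (27, 2, 73)  [2]
  a=28..29: none
  a=30: (30, -20, 69), (30, 20, 69)  [2]
  a=31: (31, -26, 69), (31, 26, 69)  [2]
  a=32..33: none
  a=34: (34, -12, 59), (34, 12, 59)  [2]
  a=35: (35, -10, 57), (35, 10, 57)  [2]
  a=36: none
  a=37: (37, -36, 62), (37, 36, 62)  [2]
  a=38: (38, -28, 57), (38, 28, 57)  [2]
  a=39..40: none
  a=41: (41, -22, 51), (41, 22, 51)  [2]
  a=42: (42, -32, 53), (42, -4, 47), (42, 4, 47), (42, 32, 53)  [4]
  a=43..44: none
  a=45: (45, -20, 46), (45, 20, 46)  [2]
  a=46..48: none
  a=49: (49, -46, 51), (49, 46, 51)  [2]
  a=50..51: none
Total reduced forms: 1 + 1 + 2 + 1 + 2 + 2 + 2 + 1 + 2 + 2 + 2 + 2 + 2 + 4 + 2 + 2 + 2 + 2 + 2 + 2 + 2 + 2 + 2 + 4 + 2 + 2 = 52
h = 52

52


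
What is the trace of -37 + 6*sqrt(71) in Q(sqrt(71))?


Tr(a + b*sqrt(d)) = (a + b*sqrt(d)) + (a - b*sqrt(d)) = 2a
= 2 * (-37)
= -74

-74


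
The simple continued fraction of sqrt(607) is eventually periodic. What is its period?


Run the CF algorithm for sqrt(607).
a_0 = floor(sqrt(607)) = 24; set m_0=0, q_0=1.
Recurrence: m' = q*a - m,  q' = (d - m'^2)/q,  a' = floor((a_0 + m')/q').
  step 1: m=24, q=31, a=1
  step 2: m=7, q=18, a=1
  step 3: m=11, q=27, a=1
  step 4: m=16, q=13, a=3
  step 5: m=23, q=6, a=7
  step 6: m=19, q=41, a=1
  step 7: m=22, q=3, a=15
  step 8: m=23, q=26, a=1
  step 9: m=3, q=23, a=1
  step 10: m=20, q=9, a=4
  step 11: m=16, q=39, a=1
  step 12: m=23, q=2, a=23
  step 13: m=23, q=39, a=1
  step 14: m=16, q=9, a=4
  step 15: m=20, q=23, a=1
  step 16: m=3, q=26, a=1
  step 17: m=23, q=3, a=15
  step 18: m=22, q=41, a=1
  step 19: m=19, q=6, a=7
  step 20: m=23, q=13, a=3
  step 21: m=16, q=27, a=1
  step 22: m=11, q=18, a=1
  step 23: m=7, q=31, a=1
  step 24: m=24, q=1, a=48
a_24 = 2*a_0 = 48, so the period closes here.
sqrt(607) = [24; 1, 1, 1, 3, 7, 1, 15, 1, 1, 4, 1, 23, 1, 4, 1, 1, 15, 1, 7, 3, 1, 1, 1, 48]
Period length = 24

24


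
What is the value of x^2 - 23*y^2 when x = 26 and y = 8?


x^2 - d*y^2
= 26^2 - 23*8^2
= 676 - 1472
= -796

-796


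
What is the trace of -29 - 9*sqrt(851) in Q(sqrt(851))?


Tr(a + b*sqrt(d)) = (a + b*sqrt(d)) + (a - b*sqrt(d)) = 2a
= 2 * (-29)
= -58

-58


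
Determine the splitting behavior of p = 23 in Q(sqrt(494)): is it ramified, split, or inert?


K = Q(sqrt(494)). Since d mod 4 = 2, disc(K) = 1976.
Check p | disc: 1976 mod 23 = 21.
p does not divide disc. Compute Legendre symbol (d/p):
11^((23-1)/2) mod 23 = -1
(d/p) = -1, so p is inert: (p) stays prime with e=1, f=2, g=1.
Therefore p is inert.

inert


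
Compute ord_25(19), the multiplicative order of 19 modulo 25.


We want ord_25(19), the smallest k >= 1 with 19^k = 1 mod 25.
n = 25 = 5^2, phi(25) = 20; the order divides phi(n).
Divisors of 20: 1, 2, 4, 5, 10, 20
Repeated squaring mod 25: 19^1 = 19, 19^2 = 11, 19^4 = 21, 19^8 = 16, 19^16 = 6
Test divisors in increasing order:
  k=1: 19^1 = 19 mod 25
  k=2: 19^2 = 11 mod 25
  k=4: 19^4 = 21 mod 25
  k=5: 19^5 = 21 * 19 = 24 mod 25
  k=10: 19^10 = 16 * 11 = 1 mod 25  <- first divisor giving 1
Order = 10

10


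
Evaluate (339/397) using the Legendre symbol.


p = 397 is prime, so compute (339/397) with the reciprocity algorithm (Jacobi-symbol steps: pull out 2s via (2/n), flip via reciprocity, reduce):
  reciprocity: (339/397) -> +(397/339)
  reduce: (58/339)
  pull out 2: (2/339) = -1  (since 339 mod 8 = 3)
  reciprocity: (29/339) -> +(339/29)
  reduce: (20/29)
  pull out 2: (2/29) = -1  (since 29 mod 8 = 5)
  pull out 2: (2/29) = -1  (since 29 mod 8 = 5)
  reciprocity: (5/29) -> +(29/5)
  reduce: (4/5)
  pull out 2: (2/5) = -1  (since 5 mod 8 = 5)
  pull out 2: (2/5) = -1  (since 5 mod 8 = 5)
  (1/5) = 1
Product of signs = -1
(339/397) = -1

-1


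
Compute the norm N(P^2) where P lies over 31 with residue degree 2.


N(P^a) = p^(a*f)
= 31^(2*2)
= 31^4
= 923521

923521


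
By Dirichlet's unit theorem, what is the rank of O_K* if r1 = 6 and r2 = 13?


By Dirichlet's unit theorem:
rank = r1 + r2 - 1
= 6 + 13 - 1
= 18

18


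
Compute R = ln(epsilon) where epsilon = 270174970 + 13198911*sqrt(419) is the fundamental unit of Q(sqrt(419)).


epsilon = 270174970 + 13198911*sqrt(419)
= 5.4035e+08
R = ln(5.4035e+08)
= 20.1077

20.1077


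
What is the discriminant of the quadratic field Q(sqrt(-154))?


For K = Q(sqrt(d)) with d squarefree: disc(K) = d if d = 1 mod 4, and disc(K) = 4d if d = 2 or 3 mod 4.
Here d = -154, and d mod 4 = 2.
d = 2 mod 4, not 1 (O_K = Z[sqrt(d)]), so disc(K) = 4d = 4 * (-154) = -616

-616


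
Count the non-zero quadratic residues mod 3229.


For prime p, the number of non-zero quadratic residues is (p-1)/2.
= (3229-1)/2
= 1614

1614


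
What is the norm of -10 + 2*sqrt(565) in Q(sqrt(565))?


N(a + b*sqrt(d)) = a^2 - d*b^2
= (-10)^2 - (565)*(2)^2
= 100 - 2260
= -2160

-2160


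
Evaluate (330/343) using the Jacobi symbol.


Compute (330/343) via quadratic reciprocity:
  pull out 2: (2/343) = +1  (since 343 mod 8 = 7)
  reciprocity: (165/343) -> +(343/165)
  reduce: (13/165)
  reciprocity: (13/165) -> +(165/13)
  reduce: (9/13)
  reciprocity: (9/13) -> +(13/9)
  reduce: (4/9)
  pull out 2: (2/9) = +1  (since 9 mod 8 = 1)
  pull out 2: (2/9) = +1  (since 9 mod 8 = 1)
  (1/9) = 1
Product of signs = 1

1


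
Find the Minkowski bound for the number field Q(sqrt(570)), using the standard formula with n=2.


d = 570, d mod 4 = 2, so disc(K) = 4d = 2280; |disc(K)| = 2280
Real quadratic field, so n = 2, s = r2 = 0, r1 = 2
M = (n!/n^n) * (4/pi)^s * sqrt(|disc(K)|) = (2!/2^2) * (4/pi)^0 * sqrt(2280)
= 0.5 * 1.000000 * 47.749346
= 23.8747

23.8747


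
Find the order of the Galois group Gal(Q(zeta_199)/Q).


|Gal(Q(zeta_199)/Q)| = phi(199)
= 198

198


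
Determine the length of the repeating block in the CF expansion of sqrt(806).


Run the CF algorithm for sqrt(806).
a_0 = floor(sqrt(806)) = 28; set m_0=0, q_0=1.
Recurrence: m' = q*a - m,  q' = (d - m'^2)/q,  a' = floor((a_0 + m')/q').
  step 1: m=28, q=22, a=2
  step 2: m=16, q=25, a=1
  step 3: m=9, q=29, a=1
  step 4: m=20, q=14, a=3
  step 5: m=22, q=23, a=2
  step 6: m=24, q=10, a=5
  step 7: m=26, q=13, a=4
  step 8: m=26, q=10, a=5
  step 9: m=24, q=23, a=2
  step 10: m=22, q=14, a=3
  step 11: m=20, q=29, a=1
  step 12: m=9, q=25, a=1
  step 13: m=16, q=22, a=2
  step 14: m=28, q=1, a=56
a_14 = 2*a_0 = 56, so the period closes here.
sqrt(806) = [28; 2, 1, 1, 3, 2, 5, 4, 5, 2, 3, 1, 1, 2, 56]
Period length = 14

14


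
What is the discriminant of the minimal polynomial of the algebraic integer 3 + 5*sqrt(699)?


The element 3 + 5*sqrt(699) has minimal polynomial:
x^2 - 6*x - 17466
Discriminant = (-6)^2 - 4*(-17466)
= 36 + 69864
= 69900

69900


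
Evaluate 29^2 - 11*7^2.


x^2 - d*y^2
= 29^2 - 11*7^2
= 841 - 539
= 302

302


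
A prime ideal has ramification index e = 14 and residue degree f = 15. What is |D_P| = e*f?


|D_P| = e * f
= 14 * 15
= 210

210


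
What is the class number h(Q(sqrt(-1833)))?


K = Q(sqrt(-1833)). d mod 4 = 3, so D = disc(K) = 4d = -7332
h(K) equals the number of primitive reduced positive-definite forms (a, b, c) = a*x^2 + b*x*y + c*y^2 with b^2 - 4ac = D,
where reduced means |b| <= a <= c, with b >= 0 whenever |b| = a or a = c, and primitive means gcd(a, b, c) = 1.
Reduced forces 3a^2 <= |D| = 7332, so 1 <= a <= 49; b must have the parity of D, and c = (b^2 - D)/(4a) must be an integer >= a.
Enumerate a = 1..49, b in [-a, a]:
  a=1: (1, 0, 1833)  [1]
  a=2: (2, 2, 917)  [1]
  a=3: (3, 0, 611)  [1]
  a=4..5: none
  a=6: (6, 6, 307)  [1]
  a=7: (7, -2, 262), (7, 2, 262)  [2]
  a=8..10: none
  a=11: (11, -4, 167), (11, 4, 167)  [2]
  a=12: none
  a=13: (13, 0, 141)  [1]
  a=14: (14, -2, 131), (14, 2, 131)  [2]
  a=15..20: none
  a=21: (21, -12, 89), (21, 12, 89)  [2]
  a=22: (22, -18, 87), (22, 18, 87)  [2]
  a=23..25: none
  a=26: (26, 26, 77)  [1]
  a=27..28: none
  a=29: (29, -18, 66), (29, 18, 66)  [2]
  a=30..32: none
  a=33: (33, -18, 58), (33, 18, 58)  [2]
  a=34..38: none
  a=39: (39, 0, 47)  [1]
  a=40..41: none
  a=42: (42, -30, 49), (42, 30, 49)  [2]
  a=43: (43, 8, 43)  [1]
  a=44..49: none
Total reduced forms: 1 + 1 + 1 + 1 + 2 + 2 + 1 + 2 + 2 + 2 + 1 + 2 + 2 + 1 + 2 + 1 = 24
h = 24

24


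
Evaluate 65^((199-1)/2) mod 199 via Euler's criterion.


p = 199 is prime and the exponent is (p-1)/2 = 99, so by Euler's criterion 65^99 = (65/199) = +1 or -1 mod 199.
Compute by square-and-multiply:
  99 = 64 + 32 + 2 + 1 (binary 1100011)
  Repeated squaring mod 199: 65^1 = 65, 65^2 = 46, 65^4 = 126, 65^8 = 155, 65^16 = 145, 65^32 = 130, 65^64 = 184
  65^99 = 65^64 * 65^32 * 65^2 * 65^1 = 184 * 130 * 46 * 65 mod 199
    184 * 130 = 23920 = 40 mod 199
    40 * 46 = 1840 = 49 mod 199
    49 * 65 = 3185 = 1 mod 199
  65^99 = 1 mod 199
Result 1: 65 is a quadratic residue mod 199.
65^99 mod 199 = 1

1


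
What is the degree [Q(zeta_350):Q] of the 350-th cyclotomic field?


The degree equals Euler's totient phi(350).
350 = 2 * 5^2 * 7
phi(350) = 120

120


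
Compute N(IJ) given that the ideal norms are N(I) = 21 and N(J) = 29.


N(IJ) = N(I) * N(J)
= 21 * 29
= 609

609


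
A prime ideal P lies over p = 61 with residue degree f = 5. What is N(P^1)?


N(P^a) = p^(a*f)
= 61^(1*5)
= 61^5
= 844596301

844596301


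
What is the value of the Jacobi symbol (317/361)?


Compute (317/361) via quadratic reciprocity:
  reciprocity: (317/361) -> +(361/317)
  reduce: (44/317)
  pull out 2: (2/317) = -1  (since 317 mod 8 = 5)
  pull out 2: (2/317) = -1  (since 317 mod 8 = 5)
  reciprocity: (11/317) -> +(317/11)
  reduce: (9/11)
  reciprocity: (9/11) -> +(11/9)
  reduce: (2/9)
  pull out 2: (2/9) = +1  (since 9 mod 8 = 1)
  (1/9) = 1
Product of signs = 1

1


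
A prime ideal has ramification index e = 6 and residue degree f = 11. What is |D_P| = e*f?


|D_P| = e * f
= 6 * 11
= 66

66


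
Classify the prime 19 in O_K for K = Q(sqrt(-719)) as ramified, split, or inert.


K = Q(sqrt(-719)). Since d mod 4 = 1, disc(K) = -719.
Check p | disc: -719 mod 19 = 3.
p does not divide disc. Compute Legendre symbol (d/p):
3^((19-1)/2) mod 19 = -1
(d/p) = -1, so p is inert: (p) stays prime with e=1, f=2, g=1.
Therefore p is inert.

inert


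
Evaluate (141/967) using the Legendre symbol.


p = 967 is prime, so compute (141/967) with the reciprocity algorithm (Jacobi-symbol steps: pull out 2s via (2/n), flip via reciprocity, reduce):
  reciprocity: (141/967) -> +(967/141)
  reduce: (121/141)
  reciprocity: (121/141) -> +(141/121)
  reduce: (20/121)
  pull out 2: (2/121) = +1  (since 121 mod 8 = 1)
  pull out 2: (2/121) = +1  (since 121 mod 8 = 1)
  reciprocity: (5/121) -> +(121/5)
  reduce: (1/5)
  (1/5) = 1
Product of signs = 1
(141/967) = 1

1


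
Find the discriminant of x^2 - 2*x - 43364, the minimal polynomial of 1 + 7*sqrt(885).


The element 1 + 7*sqrt(885) has minimal polynomial:
x^2 - 2*x - 43364
Discriminant = (-2)^2 - 4*(-43364)
= 4 + 173456
= 173460

173460


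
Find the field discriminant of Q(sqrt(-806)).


For K = Q(sqrt(d)) with d squarefree: disc(K) = d if d = 1 mod 4, and disc(K) = 4d if d = 2 or 3 mod 4.
Here d = -806, and d mod 4 = 2.
d = 2 mod 4, not 1 (O_K = Z[sqrt(d)]), so disc(K) = 4d = 4 * (-806) = -3224

-3224


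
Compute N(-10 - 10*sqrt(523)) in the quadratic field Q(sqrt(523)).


N(a + b*sqrt(d)) = a^2 - d*b^2
= (-10)^2 - (523)*(-10)^2
= 100 - 52300
= -52200

-52200


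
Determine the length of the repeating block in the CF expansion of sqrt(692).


Run the CF algorithm for sqrt(692).
a_0 = floor(sqrt(692)) = 26; set m_0=0, q_0=1.
Recurrence: m' = q*a - m,  q' = (d - m'^2)/q,  a' = floor((a_0 + m')/q').
  step 1: m=26, q=16, a=3
  step 2: m=22, q=13, a=3
  step 3: m=17, q=31, a=1
  step 4: m=14, q=16, a=2
  step 5: m=18, q=23, a=1
  step 6: m=5, q=29, a=1
  step 7: m=24, q=4, a=12
  step 8: m=24, q=29, a=1
  step 9: m=5, q=23, a=1
  step 10: m=18, q=16, a=2
  step 11: m=14, q=31, a=1
  step 12: m=17, q=13, a=3
  step 13: m=22, q=16, a=3
  step 14: m=26, q=1, a=52
a_14 = 2*a_0 = 52, so the period closes here.
sqrt(692) = [26; 3, 3, 1, 2, 1, 1, 12, 1, 1, 2, 1, 3, 3, 52]
Period length = 14

14


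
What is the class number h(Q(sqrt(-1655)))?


K = Q(sqrt(-1655)). d mod 4 = 1, so D = disc(K) = d = -1655
h(K) equals the number of primitive reduced positive-definite forms (a, b, c) = a*x^2 + b*x*y + c*y^2 with b^2 - 4ac = D,
where reduced means |b| <= a <= c, with b >= 0 whenever |b| = a or a = c, and primitive means gcd(a, b, c) = 1.
Reduced forces 3a^2 <= |D| = 1655, so 1 <= a <= 23; b must have the parity of D, and c = (b^2 - D)/(4a) must be an integer >= a.
Enumerate a = 1..23, b in [-a, a]:
  a=1: (1, 1, 414)  [1]
  a=2: (2, -1, 207), (2, 1, 207)  [2]
  a=3: (3, -1, 138), (3, 1, 138)  [2]
  a=4: (4, -3, 104), (4, 3, 104)  [2]
  a=5: (5, 5, 84)  [1]
  a=6: (6, -5, 70), (6, -1, 69), (6, 1, 69), (6, 5, 70)  [4]
  a=7: (7, -5, 60), (7, 5, 60)  [2]
  a=8: (8, -3, 52), (8, 3, 52)  [2]
  a=9: (9, -1, 46), (9, 1, 46)  [2]
  a=10: (10, -5, 42), (10, 5, 42)  [2]
  a=11: none
  a=12: (12, -11, 37), (12, -5, 35), (12, 5, 35), (12, 11, 37)  [4]
  a=13: (13, -3, 32), (13, 3, 32)  [2]
  a=14: (14, -9, 31), (14, -5, 30), (14, 5, 30), (14, 9, 31)  [4]
  a=15: (15, -5, 28), (15, 5, 28)  [2]
  a=16: (16, -3, 26), (16, 3, 26)  [2]
  a=17: none
  a=18: (18, -17, 27), (18, -1, 23), (18, 1, 23), (18, 17, 27)  [4]
  a=19: (19, -13, 24), (19, 13, 24)  [2]
  a=20: (20, -5, 21), (20, 5, 21)  [2]
  a=21: (21, -19, 24), (21, 19, 24)  [2]
  a=22..23: none
Total reduced forms: 1 + 2 + 2 + 2 + 1 + 4 + 2 + 2 + 2 + 2 + 4 + 2 + 4 + 2 + 2 + 4 + 2 + 2 + 2 = 44
h = 44

44


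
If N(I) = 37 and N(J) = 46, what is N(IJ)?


N(IJ) = N(I) * N(J)
= 37 * 46
= 1702

1702


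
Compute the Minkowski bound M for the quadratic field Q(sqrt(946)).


d = 946, d mod 4 = 2, so disc(K) = 4d = 3784; |disc(K)| = 3784
Real quadratic field, so n = 2, s = r2 = 0, r1 = 2
M = (n!/n^n) * (4/pi)^s * sqrt(|disc(K)|) = (2!/2^2) * (4/pi)^0 * sqrt(3784)
= 0.5 * 1.000000 * 61.514226
= 30.7571

30.7571


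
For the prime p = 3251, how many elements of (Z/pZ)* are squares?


For prime p, the number of non-zero quadratic residues is (p-1)/2.
= (3251-1)/2
= 1625

1625


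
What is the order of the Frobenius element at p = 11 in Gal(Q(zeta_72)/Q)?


The Frobenius at p in Gal(Q(zeta_n)/Q) = (Z/nZ)* is the class of p, so its order is ord_72(11), the smallest k >= 1 with 11^k = 1 mod 72.
n = 72 = 2^3 * 3^2, phi(72) = 24; the order divides phi(n).
Divisors of 24: 1, 2, 3, 4, 6, 8, 12, 24
Repeated squaring mod 72: 11^1 = 11, 11^2 = 49, 11^4 = 25, 11^8 = 49, 11^16 = 25
Test divisors in increasing order:
  k=1: 11^1 = 11 mod 72
  k=2: 11^2 = 49 mod 72
  k=3: 11^3 = 49 * 11 = 35 mod 72
  k=4: 11^4 = 25 mod 72
  k=6: 11^6 = 25 * 49 = 1 mod 72  <- first divisor giving 1
Order = 6

6


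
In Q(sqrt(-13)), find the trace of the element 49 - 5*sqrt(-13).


Tr(a + b*sqrt(d)) = (a + b*sqrt(d)) + (a - b*sqrt(d)) = 2a
= 2 * (49)
= 98

98


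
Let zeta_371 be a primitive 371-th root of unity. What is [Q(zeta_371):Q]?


The degree equals Euler's totient phi(371).
371 = 7 * 53
phi(371) = 312

312


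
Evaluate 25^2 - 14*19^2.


x^2 - d*y^2
= 25^2 - 14*19^2
= 625 - 5054
= -4429

-4429


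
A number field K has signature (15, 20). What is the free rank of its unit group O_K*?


By Dirichlet's unit theorem:
rank = r1 + r2 - 1
= 15 + 20 - 1
= 34

34


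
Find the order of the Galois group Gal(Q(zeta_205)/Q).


|Gal(Q(zeta_205)/Q)| = phi(205)
= 160

160


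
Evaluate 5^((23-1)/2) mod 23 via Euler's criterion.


p = 23 is prime and the exponent is (p-1)/2 = 11, so by Euler's criterion 5^11 = (5/23) = +1 or -1 mod 23.
Compute by square-and-multiply:
  11 = 8 + 2 + 1 (binary 1011)
  Repeated squaring mod 23: 5^1 = 5, 5^2 = 2, 5^4 = 4, 5^8 = 16
  5^11 = 5^8 * 5^2 * 5^1 = 16 * 2 * 5 mod 23
    16 * 2 = 32 = 9 mod 23
    9 * 5 = 45 = 22 mod 23
  5^11 = 22 mod 23
Result 22 = p - 1 = -1 mod 23: 5 is a quadratic non-residue mod 23. As a residue in [0, p-1] the value is 22.
5^11 mod 23 = 22

22
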